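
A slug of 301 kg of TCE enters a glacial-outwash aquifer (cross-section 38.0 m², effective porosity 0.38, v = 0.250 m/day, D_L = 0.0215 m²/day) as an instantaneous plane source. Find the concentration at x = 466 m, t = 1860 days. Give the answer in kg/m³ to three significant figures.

0.924 kg/m³

For an instantaneous plane source, C(x,t) = M/(n_e·A·√(4πDt)) · exp(−(x−vt)²/(4Dt)), with n_e·A the pore (flow) area.
Plume center vt = 0.250 × 1860 = 465 m, so the well at 466 m is 1 m downgradient of the peak.
√(4πDt) = 22.42 m, giving peak height M/(n_e·A·√(4πDt)) = 301/(0.38 × 38.0 × 22.42) = 0.9297 kg/m³.
(x−vt)²/(4Dt) = (1)²/(4 × 0.0215 × 1860) = 0.006252; exp(−0.006252) = 0.9938.
C = 0.9297 × 0.9938 = 0.924 kg/m³.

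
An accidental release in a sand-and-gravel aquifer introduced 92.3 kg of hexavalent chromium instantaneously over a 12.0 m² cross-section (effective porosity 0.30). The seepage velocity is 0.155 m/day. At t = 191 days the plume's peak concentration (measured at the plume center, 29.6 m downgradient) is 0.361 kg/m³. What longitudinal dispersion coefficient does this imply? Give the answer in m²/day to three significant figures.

2.10 m²/day

At the plume center C_max = M/(n_e·A·√(4πDt)), so D = M²/(4πt·(n_e·A·C_max)²).
n_e·A·C_max = 0.30 × 12.0 × 0.361 = 1.300 kg/m.
D = 92.3²/(4π × 191 × 1.300²) = 2.10 m²/day.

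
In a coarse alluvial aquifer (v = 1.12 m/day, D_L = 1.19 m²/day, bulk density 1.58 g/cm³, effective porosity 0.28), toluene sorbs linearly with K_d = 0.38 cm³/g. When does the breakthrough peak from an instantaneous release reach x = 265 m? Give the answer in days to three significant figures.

741 days

Retardation factor R = 1 + ρ_b·K_d/n = 1 + 1.58 × 0.38/0.28 = 3.144.
Sorption retards both mechanisms: v_R = v/R = 0.3562 m/day, D_R = D/R = 0.3785 m²/day.
Peak time from v_R²t² + 2D_R t − x² = 0: t = (√(D_R² + v_R²x²) − D_R)/v_R².
√(D_R² + v_R²x²) = √(0.3785² + 0.3562² × 265²) = 94.39; v_R² = 0.1269.
t = (94.39 − 0.3785)/0.1269 = 741 days.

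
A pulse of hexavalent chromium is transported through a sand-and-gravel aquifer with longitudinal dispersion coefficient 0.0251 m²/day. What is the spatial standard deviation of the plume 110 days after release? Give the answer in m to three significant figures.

2.35 m

Dispersive spreading gives a Gaussian with σ² = 2Dt; advection only shifts the center.
σ = √(2 × 0.0251 × 110) = 2.35 m.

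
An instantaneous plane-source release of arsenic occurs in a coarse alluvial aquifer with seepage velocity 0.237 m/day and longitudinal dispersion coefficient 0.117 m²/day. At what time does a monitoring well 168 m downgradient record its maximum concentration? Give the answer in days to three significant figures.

707 days

For the 1D instantaneous-source solution, setting ∂C/∂t = 0 at fixed x gives v²t² + 2Dt − x² = 0, so t = (√(D² + v²x²) − D)/v².
√(D² + v²x²) = √(0.117² + 0.237² × 168²) = 39.82; v² = 0.056169.
t = (39.82 − 0.117)/0.056169 = 707 days (vs. the pure-advection estimate x/v = 709 d).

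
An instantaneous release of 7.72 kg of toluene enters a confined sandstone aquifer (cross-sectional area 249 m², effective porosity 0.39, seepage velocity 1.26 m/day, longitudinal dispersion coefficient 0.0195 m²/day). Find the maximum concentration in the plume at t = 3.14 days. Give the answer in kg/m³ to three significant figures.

0.0906 kg/m³

The peak of an instantaneous 1D plume sits at x = vt; there the Gaussian factor is 1 and C_max = M/(n_e·A·√(4πDt)), where n_e·A is the pore area the mass is dissolved in.
√(4πDt) = √(4π × 0.0195 × 3.14) = 0.8772 m, so C_max = 7.72/(0.39 × 249 × 0.8772) = 0.0906 kg/m³.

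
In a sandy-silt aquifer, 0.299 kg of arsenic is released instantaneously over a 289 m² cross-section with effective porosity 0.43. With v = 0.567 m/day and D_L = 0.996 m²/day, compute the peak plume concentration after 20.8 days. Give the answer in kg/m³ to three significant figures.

The peak of an instantaneous 1D plume sits at x = vt; there the Gaussian factor is 1 and C_max = M/(n_e·A·√(4πDt)), where n_e·A is the pore area the mass is dissolved in.
√(4πDt) = √(4π × 0.996 × 20.8) = 16.13 m, so C_max = 0.299/(0.43 × 289 × 16.13) = 0.000149 kg/m³.

0.000149 kg/m³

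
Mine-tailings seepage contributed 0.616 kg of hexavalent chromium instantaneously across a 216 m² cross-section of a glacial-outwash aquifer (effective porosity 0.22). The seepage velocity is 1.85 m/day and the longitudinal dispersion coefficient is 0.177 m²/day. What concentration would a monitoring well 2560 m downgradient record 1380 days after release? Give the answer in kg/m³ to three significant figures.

For an instantaneous plane source, C(x,t) = M/(n_e·A·√(4πDt)) · exp(−(x−vt)²/(4Dt)), with n_e·A the pore (flow) area.
Plume center vt = 1.85 × 1380 = 2553 m, so the well at 2560 m is 7 m downgradient of the peak.
√(4πDt) = 55.40 m, giving peak height M/(n_e·A·√(4πDt)) = 0.616/(0.22 × 216 × 55.40) = 0.0002340 kg/m³.
(x−vt)²/(4Dt) = (7)²/(4 × 0.177 × 1380) = 0.05015; exp(−0.05015) = 0.9511.
C = 0.0002340 × 0.9511 = 0.000223 kg/m³.

0.000223 kg/m³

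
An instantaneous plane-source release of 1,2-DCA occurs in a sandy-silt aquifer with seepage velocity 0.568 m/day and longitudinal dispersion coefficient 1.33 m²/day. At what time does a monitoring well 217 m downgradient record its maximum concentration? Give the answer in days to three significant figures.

For the 1D instantaneous-source solution, setting ∂C/∂t = 0 at fixed x gives v²t² + 2Dt − x² = 0, so t = (√(D² + v²x²) − D)/v².
√(D² + v²x²) = √(1.33² + 0.568² × 217²) = 123.3; v² = 0.322624.
t = (123.3 − 1.33)/0.322624 = 378 days (vs. the pure-advection estimate x/v = 382 d).

378 days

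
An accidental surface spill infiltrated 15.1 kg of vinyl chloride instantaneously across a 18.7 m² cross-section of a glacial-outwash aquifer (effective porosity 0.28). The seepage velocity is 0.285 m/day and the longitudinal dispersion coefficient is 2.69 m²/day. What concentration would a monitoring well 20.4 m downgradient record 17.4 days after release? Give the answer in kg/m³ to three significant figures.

0.0333 kg/m³

For an instantaneous plane source, C(x,t) = M/(n_e·A·√(4πDt)) · exp(−(x−vt)²/(4Dt)), with n_e·A the pore (flow) area.
Plume center vt = 0.285 × 17.4 = 4.959 m, so the well at 20.4 m is 15.441 m downgradient of the peak.
√(4πDt) = 24.25 m, giving peak height M/(n_e·A·√(4πDt)) = 15.1/(0.28 × 18.7 × 24.25) = 0.1189 kg/m³.
(x−vt)²/(4Dt) = (15.441)²/(4 × 2.69 × 17.4) = 1.273; exp(−1.273) = 0.2800.
C = 0.1189 × 0.2800 = 0.0333 kg/m³.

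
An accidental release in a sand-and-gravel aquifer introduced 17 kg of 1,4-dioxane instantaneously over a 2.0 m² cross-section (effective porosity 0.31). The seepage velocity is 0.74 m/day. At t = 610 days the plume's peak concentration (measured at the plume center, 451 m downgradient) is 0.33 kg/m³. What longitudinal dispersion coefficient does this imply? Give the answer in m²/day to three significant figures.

0.901 m²/day

At the plume center C_max = M/(n_e·A·√(4πDt)), so D = M²/(4πt·(n_e·A·C_max)²).
n_e·A·C_max = 0.31 × 2.0 × 0.33 = 0.2046 kg/m.
D = 17²/(4π × 610 × 0.2046²) = 0.901 m²/day.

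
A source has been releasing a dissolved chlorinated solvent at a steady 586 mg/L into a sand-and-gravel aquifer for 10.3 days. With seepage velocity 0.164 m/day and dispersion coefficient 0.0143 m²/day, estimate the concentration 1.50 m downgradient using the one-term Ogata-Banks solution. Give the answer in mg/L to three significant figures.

373 mg/L

For a continuous step input, C/C₀ ≈ ½·erfc((x−vt)/(2√(Dt))).
vt = 0.164 × 10.3 = 1.6892 m and 2√(Dt) = 2√(0.0143 × 10.3) = 0.7676 m.
Argument (x−vt)/(2√(Dt)) = (1.50 − 1.6892)/0.7676 = -0.2465; ½·erfc(-0.2465) = 0.6363.
C = 586 × 0.6363 = 373 mg/L.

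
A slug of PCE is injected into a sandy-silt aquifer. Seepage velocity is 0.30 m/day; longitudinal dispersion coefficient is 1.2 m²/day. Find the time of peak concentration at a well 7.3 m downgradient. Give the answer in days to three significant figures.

For the 1D instantaneous-source solution, setting ∂C/∂t = 0 at fixed x gives v²t² + 2Dt − x² = 0, so t = (√(D² + v²x²) − D)/v².
√(D² + v²x²) = √(1.2² + 0.30² × 7.3²) = 2.497; v² = 0.09.
t = (2.497 − 1.2)/0.09 = 14.4 days (vs. the pure-advection estimate x/v = 24.3 d).

14.4 days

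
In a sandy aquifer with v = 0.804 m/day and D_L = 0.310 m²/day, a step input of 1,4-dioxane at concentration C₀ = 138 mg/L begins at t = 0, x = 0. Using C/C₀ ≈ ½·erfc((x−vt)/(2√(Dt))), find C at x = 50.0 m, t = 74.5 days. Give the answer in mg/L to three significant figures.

128 mg/L

For a continuous step input, C/C₀ ≈ ½·erfc((x−vt)/(2√(Dt))).
vt = 0.804 × 74.5 = 59.898 m and 2√(Dt) = 2√(0.310 × 74.5) = 9.611 m.
Argument (x−vt)/(2√(Dt)) = (50.0 − 59.898)/9.611 = -1.030; ½·erfc(-1.030) = 0.9274.
C = 138 × 0.9274 = 128 mg/L.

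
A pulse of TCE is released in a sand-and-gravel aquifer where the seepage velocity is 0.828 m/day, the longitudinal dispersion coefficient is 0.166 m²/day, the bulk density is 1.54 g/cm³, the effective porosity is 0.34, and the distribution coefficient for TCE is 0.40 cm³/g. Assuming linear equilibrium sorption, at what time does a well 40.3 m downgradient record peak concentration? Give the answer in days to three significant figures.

136 days

Retardation factor R = 1 + ρ_b·K_d/n = 1 + 1.54 × 0.40/0.34 = 2.812.
Sorption retards both mechanisms: v_R = v/R = 0.2945 m/day, D_R = D/R = 0.05903 m²/day.
Peak time from v_R²t² + 2D_R t − x² = 0: t = (√(D_R² + v_R²x²) − D_R)/v_R².
√(D_R² + v_R²x²) = √(0.05903² + 0.2945² × 40.3²) = 11.87; v_R² = 0.08673.
t = (11.87 − 0.05903)/0.08673 = 136 days.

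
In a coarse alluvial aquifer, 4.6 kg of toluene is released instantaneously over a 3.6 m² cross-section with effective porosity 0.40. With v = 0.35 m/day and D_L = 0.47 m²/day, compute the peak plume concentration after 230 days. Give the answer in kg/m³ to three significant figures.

0.0867 kg/m³

The peak of an instantaneous 1D plume sits at x = vt; there the Gaussian factor is 1 and C_max = M/(n_e·A·√(4πDt)), where n_e·A is the pore area the mass is dissolved in.
√(4πDt) = √(4π × 0.47 × 230) = 36.86 m, so C_max = 4.6/(0.40 × 3.6 × 36.86) = 0.0867 kg/m³.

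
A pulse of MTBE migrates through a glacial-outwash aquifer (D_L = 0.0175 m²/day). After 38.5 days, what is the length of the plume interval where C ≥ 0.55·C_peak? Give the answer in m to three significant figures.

The plume is Gaussian with σ = √(2Dt) = √(2 × 0.0175 × 38.5) = 1.161 m.
C/C_peak = exp(−Δx²/(2σ²)) = 0.55 ⇒ Δx = σ·√(−2 ln 0.55) = 1.161 × 1.093 = 1.269 m.
Width = 2Δx = 2.54 m.

2.54 m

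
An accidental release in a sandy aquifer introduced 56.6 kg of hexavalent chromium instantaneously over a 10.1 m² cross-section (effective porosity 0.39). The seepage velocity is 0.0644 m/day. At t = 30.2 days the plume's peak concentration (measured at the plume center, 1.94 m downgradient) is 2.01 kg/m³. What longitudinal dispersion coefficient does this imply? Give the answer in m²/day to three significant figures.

At the plume center C_max = M/(n_e·A·√(4πDt)), so D = M²/(4πt·(n_e·A·C_max)²).
n_e·A·C_max = 0.39 × 10.1 × 2.01 = 7.917 kg/m.
D = 56.6²/(4π × 30.2 × 7.917²) = 0.135 m²/day.

0.135 m²/day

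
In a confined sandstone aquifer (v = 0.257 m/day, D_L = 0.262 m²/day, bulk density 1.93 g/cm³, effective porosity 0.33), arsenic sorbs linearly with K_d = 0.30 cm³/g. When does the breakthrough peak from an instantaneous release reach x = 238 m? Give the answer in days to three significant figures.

2540 days

Retardation factor R = 1 + ρ_b·K_d/n = 1 + 1.93 × 0.30/0.33 = 2.755.
Sorption retards both mechanisms: v_R = v/R = 0.09328 m/day, D_R = D/R = 0.09510 m²/day.
Peak time from v_R²t² + 2D_R t − x² = 0: t = (√(D_R² + v_R²x²) − D_R)/v_R².
√(D_R² + v_R²x²) = √(0.09510² + 0.09328² × 238²) = 22.20; v_R² = 0.008701.
t = (22.20 − 0.09510)/0.008701 = 2540 days.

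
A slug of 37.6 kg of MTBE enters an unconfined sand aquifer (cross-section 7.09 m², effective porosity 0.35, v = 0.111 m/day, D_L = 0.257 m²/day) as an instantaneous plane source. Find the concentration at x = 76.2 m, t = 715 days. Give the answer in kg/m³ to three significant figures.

0.311 kg/m³

For an instantaneous plane source, C(x,t) = M/(n_e·A·√(4πDt)) · exp(−(x−vt)²/(4Dt)), with n_e·A the pore (flow) area.
Plume center vt = 0.111 × 715 = 79.365 m, so the well at 76.2 m is 3.165 m upgradient of the peak.
√(4πDt) = 48.05 m, giving peak height M/(n_e·A·√(4πDt)) = 37.6/(0.35 × 7.09 × 48.05) = 0.3153 kg/m³.
(x−vt)²/(4Dt) = (-3.165)²/(4 × 0.257 × 715) = 0.01363; exp(−0.01363) = 0.9865.
C = 0.3153 × 0.9865 = 0.311 kg/m³.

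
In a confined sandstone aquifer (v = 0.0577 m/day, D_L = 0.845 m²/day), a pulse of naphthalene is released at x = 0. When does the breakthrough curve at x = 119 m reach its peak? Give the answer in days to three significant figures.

1820 days

For the 1D instantaneous-source solution, setting ∂C/∂t = 0 at fixed x gives v²t² + 2Dt − x² = 0, so t = (√(D² + v²x²) − D)/v².
√(D² + v²x²) = √(0.845² + 0.0577² × 119²) = 6.918; v² = 0.00332929.
t = (6.918 − 0.845)/0.00332929 = 1820 days (vs. the pure-advection estimate x/v = 2060 d).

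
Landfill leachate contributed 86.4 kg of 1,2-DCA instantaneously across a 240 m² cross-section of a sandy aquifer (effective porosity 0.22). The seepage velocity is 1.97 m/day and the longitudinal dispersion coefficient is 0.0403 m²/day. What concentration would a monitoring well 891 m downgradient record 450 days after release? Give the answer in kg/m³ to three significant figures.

0.0820 kg/m³

For an instantaneous plane source, C(x,t) = M/(n_e·A·√(4πDt)) · exp(−(x−vt)²/(4Dt)), with n_e·A the pore (flow) area.
Plume center vt = 1.97 × 450 = 886.5 m, so the well at 891 m is 4.5 m downgradient of the peak.
√(4πDt) = 15.10 m, giving peak height M/(n_e·A·√(4πDt)) = 86.4/(0.22 × 240 × 15.10) = 0.1084 kg/m³.
(x−vt)²/(4Dt) = (4.5)²/(4 × 0.0403 × 450) = 0.2792; exp(−0.2792) = 0.7564.
C = 0.1084 × 0.7564 = 0.0820 kg/m³.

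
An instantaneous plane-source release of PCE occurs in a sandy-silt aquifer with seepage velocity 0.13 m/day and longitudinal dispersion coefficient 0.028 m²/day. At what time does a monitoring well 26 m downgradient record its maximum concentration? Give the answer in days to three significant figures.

For the 1D instantaneous-source solution, setting ∂C/∂t = 0 at fixed x gives v²t² + 2Dt − x² = 0, so t = (√(D² + v²x²) − D)/v².
√(D² + v²x²) = √(0.028² + 0.13² × 26²) = 3.380; v² = 0.0169.
t = (3.380 − 0.028)/0.0169 = 198 days (vs. the pure-advection estimate x/v = 200 d).

198 days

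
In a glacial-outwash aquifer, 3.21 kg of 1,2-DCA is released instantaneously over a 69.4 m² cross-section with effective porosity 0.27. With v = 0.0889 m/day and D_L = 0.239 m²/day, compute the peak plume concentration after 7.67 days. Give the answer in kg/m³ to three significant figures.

The peak of an instantaneous 1D plume sits at x = vt; there the Gaussian factor is 1 and C_max = M/(n_e·A·√(4πDt)), where n_e·A is the pore area the mass is dissolved in.
√(4πDt) = √(4π × 0.239 × 7.67) = 4.800 m, so C_max = 3.21/(0.27 × 69.4 × 4.800) = 0.0357 kg/m³.

0.0357 kg/m³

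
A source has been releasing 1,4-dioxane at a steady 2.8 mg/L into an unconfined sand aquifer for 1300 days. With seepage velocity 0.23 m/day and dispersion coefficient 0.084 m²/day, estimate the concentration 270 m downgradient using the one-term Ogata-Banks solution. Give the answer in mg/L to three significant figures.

For a continuous step input, C/C₀ ≈ ½·erfc((x−vt)/(2√(Dt))).
vt = 0.23 × 1300 = 299 m and 2√(Dt) = 2√(0.084 × 1300) = 20.90 m.
Argument (x−vt)/(2√(Dt)) = (270 − 299)/20.90 = -1.388; ½·erfc(-1.388) = 0.9752.
C = 2.8 × 0.9752 = 2.73 mg/L.

2.73 mg/L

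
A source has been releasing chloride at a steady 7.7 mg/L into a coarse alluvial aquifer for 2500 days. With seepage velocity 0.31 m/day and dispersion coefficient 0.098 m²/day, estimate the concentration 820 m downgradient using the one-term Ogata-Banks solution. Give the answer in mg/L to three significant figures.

For a continuous step input, C/C₀ ≈ ½·erfc((x−vt)/(2√(Dt))).
vt = 0.31 × 2500 = 775 m and 2√(Dt) = 2√(0.098 × 2500) = 31.30 m.
Argument (x−vt)/(2√(Dt)) = (820 − 775)/31.30 = 1.438; ½·erfc(1.438) = 0.02099.
C = 7.7 × 0.02099 = 0.162 mg/L.

0.162 mg/L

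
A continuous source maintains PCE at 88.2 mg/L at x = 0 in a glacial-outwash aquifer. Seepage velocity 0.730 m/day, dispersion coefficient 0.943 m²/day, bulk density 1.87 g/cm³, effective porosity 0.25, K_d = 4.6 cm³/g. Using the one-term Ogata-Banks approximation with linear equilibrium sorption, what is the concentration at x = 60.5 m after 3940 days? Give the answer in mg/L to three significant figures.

81.5 mg/L

Retardation factor R = 1 + ρ_b·K_d/n = 1 + 1.87 × 4.6/0.25 = 35.41.
Sorption retards both mechanisms: v_R = v/R = 0.02062 m/day, D_R = D/R = 0.02663 m²/day.
v_R·t = 0.02062 × 3940 = 81.2428 m; 2√(D_R t) = 20.49 m; argument = (60.5 − 81.2428)/20.49 = -1.012.
C = C₀ × ½·erfc(-1.012) = 88.2 × 0.9238 = 81.5 mg/L.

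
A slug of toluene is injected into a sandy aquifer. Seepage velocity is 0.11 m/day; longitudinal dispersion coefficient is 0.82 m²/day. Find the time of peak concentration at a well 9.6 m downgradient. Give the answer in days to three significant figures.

For the 1D instantaneous-source solution, setting ∂C/∂t = 0 at fixed x gives v²t² + 2Dt − x² = 0, so t = (√(D² + v²x²) − D)/v².
√(D² + v²x²) = √(0.82² + 0.11² × 9.6²) = 1.337; v² = 0.0121.
t = (1.337 − 0.82)/0.0121 = 42.7 days (vs. the pure-advection estimate x/v = 87.3 d).

42.7 days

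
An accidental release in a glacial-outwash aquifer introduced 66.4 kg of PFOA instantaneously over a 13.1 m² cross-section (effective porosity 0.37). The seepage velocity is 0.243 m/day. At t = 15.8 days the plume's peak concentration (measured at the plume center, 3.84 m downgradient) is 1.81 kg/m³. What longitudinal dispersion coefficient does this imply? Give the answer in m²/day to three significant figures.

At the plume center C_max = M/(n_e·A·√(4πDt)), so D = M²/(4πt·(n_e·A·C_max)²).
n_e·A·C_max = 0.37 × 13.1 × 1.81 = 8.773 kg/m.
D = 66.4²/(4π × 15.8 × 8.773²) = 0.289 m²/day.

0.289 m²/day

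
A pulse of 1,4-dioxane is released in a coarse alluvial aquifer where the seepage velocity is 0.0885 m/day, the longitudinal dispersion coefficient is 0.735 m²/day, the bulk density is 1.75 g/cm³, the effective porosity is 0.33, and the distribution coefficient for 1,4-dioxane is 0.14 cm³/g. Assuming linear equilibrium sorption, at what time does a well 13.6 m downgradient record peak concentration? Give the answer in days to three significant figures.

Retardation factor R = 1 + ρ_b·K_d/n = 1 + 1.75 × 0.14/0.33 = 1.742.
Sorption retards both mechanisms: v_R = v/R = 0.05080 m/day, D_R = D/R = 0.4219 m²/day.
Peak time from v_R²t² + 2D_R t − x² = 0: t = (√(D_R² + v_R²x²) − D_R)/v_R².
√(D_R² + v_R²x²) = √(0.4219² + 0.05080² × 13.6²) = 0.8095; v_R² = 0.002581.
t = (0.8095 − 0.4219)/0.002581 = 150 days.

150 days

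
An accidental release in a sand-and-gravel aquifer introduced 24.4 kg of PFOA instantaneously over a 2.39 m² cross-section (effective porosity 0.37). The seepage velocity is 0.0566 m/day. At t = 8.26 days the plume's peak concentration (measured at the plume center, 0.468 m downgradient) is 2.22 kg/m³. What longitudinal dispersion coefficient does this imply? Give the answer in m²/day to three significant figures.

At the plume center C_max = M/(n_e·A·√(4πDt)), so D = M²/(4πt·(n_e·A·C_max)²).
n_e·A·C_max = 0.37 × 2.39 × 2.22 = 1.963 kg/m.
D = 24.4²/(4π × 8.26 × 1.963²) = 1.49 m²/day.

1.49 m²/day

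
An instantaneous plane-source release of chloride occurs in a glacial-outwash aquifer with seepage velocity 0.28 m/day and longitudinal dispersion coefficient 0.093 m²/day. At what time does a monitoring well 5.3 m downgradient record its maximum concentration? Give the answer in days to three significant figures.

For the 1D instantaneous-source solution, setting ∂C/∂t = 0 at fixed x gives v²t² + 2Dt − x² = 0, so t = (√(D² + v²x²) − D)/v².
√(D² + v²x²) = √(0.093² + 0.28² × 5.3²) = 1.487; v² = 0.0784.
t = (1.487 − 0.093)/0.0784 = 17.8 days (vs. the pure-advection estimate x/v = 18.9 d).

17.8 days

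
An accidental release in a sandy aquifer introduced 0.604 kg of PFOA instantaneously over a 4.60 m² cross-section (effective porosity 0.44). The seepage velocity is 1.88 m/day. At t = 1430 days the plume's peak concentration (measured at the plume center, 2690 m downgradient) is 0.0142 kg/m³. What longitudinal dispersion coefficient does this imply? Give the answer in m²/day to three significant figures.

At the plume center C_max = M/(n_e·A·√(4πDt)), so D = M²/(4πt·(n_e·A·C_max)²).
n_e·A·C_max = 0.44 × 4.60 × 0.0142 = 0.02874 kg/m.
D = 0.604²/(4π × 1430 × 0.02874²) = 0.0246 m²/day.

0.0246 m²/day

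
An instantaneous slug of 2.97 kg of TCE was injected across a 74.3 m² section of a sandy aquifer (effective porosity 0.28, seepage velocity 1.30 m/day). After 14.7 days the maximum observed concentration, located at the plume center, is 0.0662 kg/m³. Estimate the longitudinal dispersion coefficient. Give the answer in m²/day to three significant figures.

0.0252 m²/day

At the plume center C_max = M/(n_e·A·√(4πDt)), so D = M²/(4πt·(n_e·A·C_max)²).
n_e·A·C_max = 0.28 × 74.3 × 0.0662 = 1.377 kg/m.
D = 2.97²/(4π × 14.7 × 1.377²) = 0.0252 m²/day.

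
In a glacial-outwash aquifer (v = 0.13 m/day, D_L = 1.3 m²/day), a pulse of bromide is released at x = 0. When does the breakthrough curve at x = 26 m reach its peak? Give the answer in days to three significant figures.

137 days

For the 1D instantaneous-source solution, setting ∂C/∂t = 0 at fixed x gives v²t² + 2Dt − x² = 0, so t = (√(D² + v²x²) − D)/v².
√(D² + v²x²) = √(1.3² + 0.13² × 26²) = 3.621; v² = 0.0169.
t = (3.621 − 1.3)/0.0169 = 137 days (vs. the pure-advection estimate x/v = 200 d).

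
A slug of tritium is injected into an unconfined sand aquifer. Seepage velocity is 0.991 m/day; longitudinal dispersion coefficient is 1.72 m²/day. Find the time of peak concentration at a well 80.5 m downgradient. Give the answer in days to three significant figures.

For the 1D instantaneous-source solution, setting ∂C/∂t = 0 at fixed x gives v²t² + 2Dt − x² = 0, so t = (√(D² + v²x²) − D)/v².
√(D² + v²x²) = √(1.72² + 0.991² × 80.5²) = 79.79; v² = 0.982081.
t = (79.79 − 1.72)/0.982081 = 79.5 days (vs. the pure-advection estimate x/v = 81.2 d).

79.5 days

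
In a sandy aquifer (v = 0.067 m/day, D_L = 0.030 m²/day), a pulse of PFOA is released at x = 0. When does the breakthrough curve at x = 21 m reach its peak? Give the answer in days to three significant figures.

307 days

For the 1D instantaneous-source solution, setting ∂C/∂t = 0 at fixed x gives v²t² + 2Dt − x² = 0, so t = (√(D² + v²x²) − D)/v².
√(D² + v²x²) = √(0.030² + 0.067² × 21²) = 1.407; v² = 0.004489.
t = (1.407 − 0.030)/0.004489 = 307 days (vs. the pure-advection estimate x/v = 313 d).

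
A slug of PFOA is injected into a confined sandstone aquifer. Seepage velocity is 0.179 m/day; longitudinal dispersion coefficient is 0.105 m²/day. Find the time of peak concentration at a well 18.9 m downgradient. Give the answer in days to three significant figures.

For the 1D instantaneous-source solution, setting ∂C/∂t = 0 at fixed x gives v²t² + 2Dt − x² = 0, so t = (√(D² + v²x²) − D)/v².
√(D² + v²x²) = √(0.105² + 0.179² × 18.9²) = 3.385; v² = 0.032041.
t = (3.385 − 0.105)/0.032041 = 102 days (vs. the pure-advection estimate x/v = 106 d).

102 days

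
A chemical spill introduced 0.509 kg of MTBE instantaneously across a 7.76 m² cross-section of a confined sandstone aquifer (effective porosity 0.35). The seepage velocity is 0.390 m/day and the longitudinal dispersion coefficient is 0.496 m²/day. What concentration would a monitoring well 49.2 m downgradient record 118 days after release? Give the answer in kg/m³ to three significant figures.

0.00662 kg/m³

For an instantaneous plane source, C(x,t) = M/(n_e·A·√(4πDt)) · exp(−(x−vt)²/(4Dt)), with n_e·A the pore (flow) area.
Plume center vt = 0.390 × 118 = 46.02 m, so the well at 49.2 m is 3.18 m downgradient of the peak.
√(4πDt) = 27.12 m, giving peak height M/(n_e·A·√(4πDt)) = 0.509/(0.35 × 7.76 × 27.12) = 0.006910 kg/m³.
(x−vt)²/(4Dt) = (3.18)²/(4 × 0.496 × 118) = 0.04319; exp(−0.04319) = 0.9577.
C = 0.006910 × 0.9577 = 0.00662 kg/m³.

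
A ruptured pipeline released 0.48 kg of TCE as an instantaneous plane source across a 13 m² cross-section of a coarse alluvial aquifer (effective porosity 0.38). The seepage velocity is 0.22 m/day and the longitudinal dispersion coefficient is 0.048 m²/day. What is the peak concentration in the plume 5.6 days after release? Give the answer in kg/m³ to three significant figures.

0.0529 kg/m³

The peak of an instantaneous 1D plume sits at x = vt; there the Gaussian factor is 1 and C_max = M/(n_e·A·√(4πDt)), where n_e·A is the pore area the mass is dissolved in.
√(4πDt) = √(4π × 0.048 × 5.6) = 1.838 m, so C_max = 0.48/(0.38 × 13 × 1.838) = 0.0529 kg/m³.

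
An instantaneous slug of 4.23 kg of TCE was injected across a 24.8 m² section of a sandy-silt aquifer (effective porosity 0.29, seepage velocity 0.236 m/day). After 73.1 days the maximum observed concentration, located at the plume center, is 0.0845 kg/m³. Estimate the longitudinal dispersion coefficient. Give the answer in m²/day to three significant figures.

At the plume center C_max = M/(n_e·A·√(4πDt)), so D = M²/(4πt·(n_e·A·C_max)²).
n_e·A·C_max = 0.29 × 24.8 × 0.0845 = 0.6077 kg/m.
D = 4.23²/(4π × 73.1 × 0.6077²) = 0.0527 m²/day.

0.0527 m²/day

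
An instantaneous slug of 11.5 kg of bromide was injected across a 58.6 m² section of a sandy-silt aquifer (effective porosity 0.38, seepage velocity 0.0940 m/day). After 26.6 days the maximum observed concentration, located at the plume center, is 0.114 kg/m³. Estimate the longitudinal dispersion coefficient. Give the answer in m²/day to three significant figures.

0.0614 m²/day

At the plume center C_max = M/(n_e·A·√(4πDt)), so D = M²/(4πt·(n_e·A·C_max)²).
n_e·A·C_max = 0.38 × 58.6 × 0.114 = 2.539 kg/m.
D = 11.5²/(4π × 26.6 × 2.539²) = 0.0614 m²/day.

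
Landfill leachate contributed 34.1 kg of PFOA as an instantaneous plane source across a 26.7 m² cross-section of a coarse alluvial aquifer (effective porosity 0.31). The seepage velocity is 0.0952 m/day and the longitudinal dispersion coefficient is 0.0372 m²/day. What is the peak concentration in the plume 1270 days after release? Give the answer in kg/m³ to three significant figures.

0.169 kg/m³

The peak of an instantaneous 1D plume sits at x = vt; there the Gaussian factor is 1 and C_max = M/(n_e·A·√(4πDt)), where n_e·A is the pore area the mass is dissolved in.
√(4πDt) = √(4π × 0.0372 × 1270) = 24.37 m, so C_max = 34.1/(0.31 × 26.7 × 24.37) = 0.169 kg/m³.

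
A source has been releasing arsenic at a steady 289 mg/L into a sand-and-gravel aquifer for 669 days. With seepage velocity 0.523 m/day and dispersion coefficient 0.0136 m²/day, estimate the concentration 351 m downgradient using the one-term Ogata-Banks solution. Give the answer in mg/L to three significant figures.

For a continuous step input, C/C₀ ≈ ½·erfc((x−vt)/(2√(Dt))).
vt = 0.523 × 669 = 349.887 m and 2√(Dt) = 2√(0.0136 × 669) = 6.033 m.
Argument (x−vt)/(2√(Dt)) = (351 − 349.887)/6.033 = 0.1845; ½·erfc(0.1845) = 0.3971.
C = 289 × 0.3971 = 115 mg/L.

115 mg/L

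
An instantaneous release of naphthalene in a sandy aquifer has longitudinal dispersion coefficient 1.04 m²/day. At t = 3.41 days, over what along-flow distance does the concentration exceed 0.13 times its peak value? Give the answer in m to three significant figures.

The plume is Gaussian with σ = √(2Dt) = √(2 × 1.04 × 3.41) = 2.663 m.
C/C_peak = exp(−Δx²/(2σ²)) = 0.13 ⇒ Δx = σ·√(−2 ln 0.13) = 2.663 × 2.020 = 5.379 m.
Width = 2Δx = 10.8 m.

10.8 m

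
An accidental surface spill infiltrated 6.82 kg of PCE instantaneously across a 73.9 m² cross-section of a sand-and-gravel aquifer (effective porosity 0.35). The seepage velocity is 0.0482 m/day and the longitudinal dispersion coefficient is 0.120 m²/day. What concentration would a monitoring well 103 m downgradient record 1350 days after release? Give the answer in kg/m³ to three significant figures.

For an instantaneous plane source, C(x,t) = M/(n_e·A·√(4πDt)) · exp(−(x−vt)²/(4Dt)), with n_e·A the pore (flow) area.
Plume center vt = 0.0482 × 1350 = 65.07 m, so the well at 103 m is 37.93 m downgradient of the peak.
√(4πDt) = 45.12 m, giving peak height M/(n_e·A·√(4πDt)) = 6.82/(0.35 × 73.9 × 45.12) = 0.005844 kg/m³.
(x−vt)²/(4Dt) = (37.93)²/(4 × 0.120 × 1350) = 2.220; exp(−2.220) = 0.1086.
C = 0.005844 × 0.1086 = 0.000635 kg/m³.

0.000635 kg/m³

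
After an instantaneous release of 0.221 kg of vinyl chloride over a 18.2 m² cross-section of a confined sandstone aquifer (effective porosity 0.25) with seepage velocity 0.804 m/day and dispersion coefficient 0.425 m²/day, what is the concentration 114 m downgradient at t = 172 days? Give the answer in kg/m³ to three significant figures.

For an instantaneous plane source, C(x,t) = M/(n_e·A·√(4πDt)) · exp(−(x−vt)²/(4Dt)), with n_e·A the pore (flow) area.
Plume center vt = 0.804 × 172 = 138.288 m, so the well at 114 m is 24.288 m upgradient of the peak.
√(4πDt) = 30.31 m, giving peak height M/(n_e·A·√(4πDt)) = 0.221/(0.25 × 18.2 × 30.31) = 0.001602 kg/m³.
(x−vt)²/(4Dt) = (-24.288)²/(4 × 0.425 × 172) = 2.017; exp(−2.017) = 0.1331.
C = 0.001602 × 0.1331 = 0.000213 kg/m³.

0.000213 kg/m³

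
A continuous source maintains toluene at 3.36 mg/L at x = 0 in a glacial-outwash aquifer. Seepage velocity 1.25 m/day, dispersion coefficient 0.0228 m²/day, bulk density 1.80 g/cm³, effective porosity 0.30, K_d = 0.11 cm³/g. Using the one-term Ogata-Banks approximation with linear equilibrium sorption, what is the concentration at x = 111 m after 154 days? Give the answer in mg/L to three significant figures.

Retardation factor R = 1 + ρ_b·K_d/n = 1 + 1.80 × 0.11/0.30 = 1.660.
Sorption retards both mechanisms: v_R = v/R = 0.7530 m/day, D_R = D/R = 0.01373 m²/day.
v_R·t = 0.7530 × 154 = 115.962 m; 2√(D_R t) = 2.908 m; argument = (111 − 115.962)/2.908 = -1.706.
C = C₀ × ½·erfc(-1.706) = 3.36 × 0.9921 = 3.33 mg/L.

3.33 mg/L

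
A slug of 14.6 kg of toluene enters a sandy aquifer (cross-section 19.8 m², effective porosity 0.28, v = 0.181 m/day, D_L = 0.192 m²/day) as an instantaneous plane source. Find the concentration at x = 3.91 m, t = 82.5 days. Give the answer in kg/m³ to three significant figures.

0.0274 kg/m³

For an instantaneous plane source, C(x,t) = M/(n_e·A·√(4πDt)) · exp(−(x−vt)²/(4Dt)), with n_e·A the pore (flow) area.
Plume center vt = 0.181 × 82.5 = 14.9325 m, so the well at 3.91 m is 11.0225 m upgradient of the peak.
√(4πDt) = 14.11 m, giving peak height M/(n_e·A·√(4πDt)) = 14.6/(0.28 × 19.8 × 14.11) = 0.1866 kg/m³.
(x−vt)²/(4Dt) = (-11.0225)²/(4 × 0.192 × 82.5) = 1.918; exp(−1.918) = 0.1469.
C = 0.1866 × 0.1469 = 0.0274 kg/m³.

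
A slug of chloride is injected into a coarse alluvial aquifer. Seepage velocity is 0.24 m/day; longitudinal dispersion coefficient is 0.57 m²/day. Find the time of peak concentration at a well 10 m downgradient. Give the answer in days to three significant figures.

32.9 days

For the 1D instantaneous-source solution, setting ∂C/∂t = 0 at fixed x gives v²t² + 2Dt − x² = 0, so t = (√(D² + v²x²) − D)/v².
√(D² + v²x²) = √(0.57² + 0.24² × 10²) = 2.467; v² = 0.0576.
t = (2.467 − 0.57)/0.0576 = 32.9 days (vs. the pure-advection estimate x/v = 41.7 d).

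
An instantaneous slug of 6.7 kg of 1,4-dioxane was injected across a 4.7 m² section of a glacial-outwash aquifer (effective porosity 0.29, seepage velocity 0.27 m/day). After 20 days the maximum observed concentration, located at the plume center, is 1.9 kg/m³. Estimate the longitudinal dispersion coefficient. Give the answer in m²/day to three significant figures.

At the plume center C_max = M/(n_e·A·√(4πDt)), so D = M²/(4πt·(n_e·A·C_max)²).
n_e·A·C_max = 0.29 × 4.7 × 1.9 = 2.590 kg/m.
D = 6.7²/(4π × 20 × 2.590²) = 0.0266 m²/day.

0.0266 m²/day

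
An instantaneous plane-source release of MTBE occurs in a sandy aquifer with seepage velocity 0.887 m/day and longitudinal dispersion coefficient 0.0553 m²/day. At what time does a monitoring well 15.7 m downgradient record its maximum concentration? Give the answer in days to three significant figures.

17.6 days

For the 1D instantaneous-source solution, setting ∂C/∂t = 0 at fixed x gives v²t² + 2Dt − x² = 0, so t = (√(D² + v²x²) − D)/v².
√(D² + v²x²) = √(0.0553² + 0.887² × 15.7²) = 13.93; v² = 0.786769.
t = (13.93 − 0.0553)/0.786769 = 17.6 days (vs. the pure-advection estimate x/v = 17.7 d).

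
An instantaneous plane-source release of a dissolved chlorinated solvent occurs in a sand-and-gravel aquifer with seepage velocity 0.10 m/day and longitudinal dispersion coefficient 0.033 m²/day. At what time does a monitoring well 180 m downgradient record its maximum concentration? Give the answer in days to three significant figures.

For the 1D instantaneous-source solution, setting ∂C/∂t = 0 at fixed x gives v²t² + 2Dt − x² = 0, so t = (√(D² + v²x²) − D)/v².
√(D² + v²x²) = √(0.033² + 0.10² × 180²) = 18.00; v² = 0.01.
t = (18.00 − 0.033)/0.01 = 1800 days (vs. the pure-advection estimate x/v = 1800 d).

1800 days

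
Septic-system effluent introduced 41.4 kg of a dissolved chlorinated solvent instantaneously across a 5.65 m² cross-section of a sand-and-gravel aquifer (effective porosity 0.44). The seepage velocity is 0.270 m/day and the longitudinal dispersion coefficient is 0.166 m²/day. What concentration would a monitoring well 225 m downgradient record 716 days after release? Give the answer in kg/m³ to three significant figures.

0.0522 kg/m³

For an instantaneous plane source, C(x,t) = M/(n_e·A·√(4πDt)) · exp(−(x−vt)²/(4Dt)), with n_e·A the pore (flow) area.
Plume center vt = 0.270 × 716 = 193.32 m, so the well at 225 m is 31.68 m downgradient of the peak.
√(4πDt) = 38.65 m, giving peak height M/(n_e·A·√(4πDt)) = 41.4/(0.44 × 5.65 × 38.65) = 0.4309 kg/m³.
(x−vt)²/(4Dt) = (31.68)²/(4 × 0.166 × 716) = 2.111; exp(−2.111) = 0.1211.
C = 0.4309 × 0.1211 = 0.0522 kg/m³.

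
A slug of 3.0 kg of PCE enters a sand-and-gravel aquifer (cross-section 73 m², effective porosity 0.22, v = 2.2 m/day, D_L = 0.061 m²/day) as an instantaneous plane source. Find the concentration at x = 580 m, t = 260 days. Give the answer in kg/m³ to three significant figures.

0.00482 kg/m³

For an instantaneous plane source, C(x,t) = M/(n_e·A·√(4πDt)) · exp(−(x−vt)²/(4Dt)), with n_e·A the pore (flow) area.
Plume center vt = 2.2 × 260 = 572 m, so the well at 580 m is 8 m downgradient of the peak.
√(4πDt) = 14.12 m, giving peak height M/(n_e·A·√(4πDt)) = 3.0/(0.22 × 73 × 14.12) = 0.01323 kg/m³.
(x−vt)²/(4Dt) = (8)²/(4 × 0.061 × 260) = 1.009; exp(−1.009) = 0.3646.
C = 0.01323 × 0.3646 = 0.00482 kg/m³.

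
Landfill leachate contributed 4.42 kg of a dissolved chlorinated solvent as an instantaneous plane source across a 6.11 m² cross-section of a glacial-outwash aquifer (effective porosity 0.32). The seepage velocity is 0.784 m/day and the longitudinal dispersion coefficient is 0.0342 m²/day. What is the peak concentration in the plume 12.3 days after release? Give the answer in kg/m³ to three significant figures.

0.983 kg/m³

The peak of an instantaneous 1D plume sits at x = vt; there the Gaussian factor is 1 and C_max = M/(n_e·A·√(4πDt)), where n_e·A is the pore area the mass is dissolved in.
√(4πDt) = √(4π × 0.0342 × 12.3) = 2.299 m, so C_max = 4.42/(0.32 × 6.11 × 2.299) = 0.983 kg/m³.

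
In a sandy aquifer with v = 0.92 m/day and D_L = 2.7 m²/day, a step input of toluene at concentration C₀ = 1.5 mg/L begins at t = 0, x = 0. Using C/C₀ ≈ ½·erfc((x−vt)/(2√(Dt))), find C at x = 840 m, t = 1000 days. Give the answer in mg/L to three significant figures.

1.29 mg/L

For a continuous step input, C/C₀ ≈ ½·erfc((x−vt)/(2√(Dt))).
vt = 0.92 × 1000 = 920 m and 2√(Dt) = 2√(2.7 × 1000) = 103.9 m.
Argument (x−vt)/(2√(Dt)) = (840 − 920)/103.9 = -0.7700; ½·erfc(-0.7700) = 0.8619.
C = 1.5 × 0.8619 = 1.29 mg/L.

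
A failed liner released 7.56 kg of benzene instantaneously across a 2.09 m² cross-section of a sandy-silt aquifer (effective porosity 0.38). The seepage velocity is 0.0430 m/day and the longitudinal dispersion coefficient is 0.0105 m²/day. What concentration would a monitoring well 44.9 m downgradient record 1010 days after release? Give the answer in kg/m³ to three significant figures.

For an instantaneous plane source, C(x,t) = M/(n_e·A·√(4πDt)) · exp(−(x−vt)²/(4Dt)), with n_e·A the pore (flow) area.
Plume center vt = 0.0430 × 1010 = 43.43 m, so the well at 44.9 m is 1.47 m downgradient of the peak.
√(4πDt) = 11.54 m, giving peak height M/(n_e·A·√(4πDt)) = 7.56/(0.38 × 2.09 × 11.54) = 0.8249 kg/m³.
(x−vt)²/(4Dt) = (1.47)²/(4 × 0.0105 × 1010) = 0.05094; exp(−0.05094) = 0.9503.
C = 0.8249 × 0.9503 = 0.784 kg/m³.

0.784 kg/m³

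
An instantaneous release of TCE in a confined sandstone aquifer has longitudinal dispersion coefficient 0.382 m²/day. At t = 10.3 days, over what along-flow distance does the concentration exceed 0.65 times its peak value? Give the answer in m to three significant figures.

The plume is Gaussian with σ = √(2Dt) = √(2 × 0.382 × 10.3) = 2.805 m.
C/C_peak = exp(−Δx²/(2σ²)) = 0.65 ⇒ Δx = σ·√(−2 ln 0.65) = 2.805 × 0.9282 = 2.604 m.
Width = 2Δx = 5.21 m.

5.21 m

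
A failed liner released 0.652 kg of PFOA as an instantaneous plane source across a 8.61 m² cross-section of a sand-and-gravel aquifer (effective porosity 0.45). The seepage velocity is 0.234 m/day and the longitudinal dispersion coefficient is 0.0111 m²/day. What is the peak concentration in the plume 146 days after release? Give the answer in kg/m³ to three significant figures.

The peak of an instantaneous 1D plume sits at x = vt; there the Gaussian factor is 1 and C_max = M/(n_e·A·√(4πDt)), where n_e·A is the pore area the mass is dissolved in.
√(4πDt) = √(4π × 0.0111 × 146) = 4.513 m, so C_max = 0.652/(0.45 × 8.61 × 4.513) = 0.0373 kg/m³.

0.0373 kg/m³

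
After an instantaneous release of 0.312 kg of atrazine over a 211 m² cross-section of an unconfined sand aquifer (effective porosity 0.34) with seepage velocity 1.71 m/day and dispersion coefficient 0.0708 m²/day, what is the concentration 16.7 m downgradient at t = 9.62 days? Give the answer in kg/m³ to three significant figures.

0.00145 kg/m³

For an instantaneous plane source, C(x,t) = M/(n_e·A·√(4πDt)) · exp(−(x−vt)²/(4Dt)), with n_e·A the pore (flow) area.
Plume center vt = 1.71 × 9.62 = 16.4502 m, so the well at 16.7 m is 0.2498 m downgradient of the peak.
√(4πDt) = 2.926 m, giving peak height M/(n_e·A·√(4πDt)) = 0.312/(0.34 × 211 × 2.926) = 0.001486 kg/m³.
(x−vt)²/(4Dt) = (0.2498)²/(4 × 0.0708 × 9.62) = 0.02290; exp(−0.02290) = 0.9774.
C = 0.001486 × 0.9774 = 0.00145 kg/m³.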